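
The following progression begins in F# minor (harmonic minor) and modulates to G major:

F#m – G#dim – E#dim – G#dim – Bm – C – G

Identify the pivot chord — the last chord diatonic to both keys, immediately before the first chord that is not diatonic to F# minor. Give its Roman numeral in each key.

Bm — iv in F# minor, iii in G major

Chords diatonic to F# minor: F#m, G#dim, Aaug, Bm, C#, D, E#dim.
Reading the progression, the first chord not in that set is C, so the modulation leaves F# minor there.
The chord immediately before C is Bm, which is diatonic to both keys: iv in F# minor and iii in G major.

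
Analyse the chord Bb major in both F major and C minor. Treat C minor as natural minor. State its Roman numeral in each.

The scale of F major is F G A Bb C D E; Bb is degree 4, and the triad built there (Bb-D-F) is major, so it is IV.
The scale of C minor (natural minor) is C D Eb F G Ab Bb; Bb is degree 7, and the triad built there (Bb-D-F) is major, so it is VII.

IV in F major; VII in C minor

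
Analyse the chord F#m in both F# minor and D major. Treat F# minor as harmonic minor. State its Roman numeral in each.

The scale of F# minor (harmonic minor) is F# G# A B C# D E#; F# is degree 1, and the triad built there (F#-A-C#) is minor, so it is i.
The scale of D major is D E F# G A B C#; F# is degree 3, and the triad built there (F#-A-C#) is minor, so it is iii.

i in F# minor; iii in D major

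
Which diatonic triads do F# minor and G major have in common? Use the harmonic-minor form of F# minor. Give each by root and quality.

Bm, D

Triads in F# minor (harmonic minor): F# minor (i), G# diminished (ii°), A augmented (III+), B minor (iv), C# major (V), D major (VI), E# diminished (vii°).
Triads in G major: G major (I), A minor (ii), B minor (iii), C major (IV), D major (V), E minor (vi), F# diminished (vii°).
Shared triads with their functions: B minor (iv in F# minor, iii in G major); D major (VI in F# minor, V in G major).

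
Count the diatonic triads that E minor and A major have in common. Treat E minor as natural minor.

Diatonic triads of E minor (natural minor): E minor (i), F# diminished (ii°), G major (III), A minor (iv), B minor (v), C major (VI), D major (VII).
Diatonic triads of A major: A major (I), B minor (ii), C# minor (iii), D major (IV), E major (V), F# minor (vi), G# diminished (vii°).
Matching root and quality in both lists: B minor, D major.
That gives 2 common triads.

2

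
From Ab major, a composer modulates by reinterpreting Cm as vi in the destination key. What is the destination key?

Eb major

The numeral vi denotes a minor triad on scale degree 6. With C on degree 6, the tonic of the new key is Eb.
Degree 6 carries a minor triad in major keys, so the destination is Eb major.
Check: the diatonic triads of Eb major are Eb (I), Fm (ii), Gm (iii), Ab (IV), Bb (V), Cm (vi), Ddim (vii°) — Cm is indeed vi.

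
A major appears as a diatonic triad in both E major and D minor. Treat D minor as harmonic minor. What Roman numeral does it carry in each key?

IV in E major; V in D minor

The scale of E major is E F♯ G♯ A B C♯ D♯; A is degree 4, and the triad built there (A-C♯-E) is major, so it is IV.
The scale of D minor (harmonic minor) is D E F G A B♭ C♯; A is degree 5, and the triad built there (A-C♯-E) is major, so it is V.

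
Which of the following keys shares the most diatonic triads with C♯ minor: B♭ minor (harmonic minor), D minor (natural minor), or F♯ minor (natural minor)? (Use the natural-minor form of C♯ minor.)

F♯ minor

Triads of C♯ minor (natural minor): C♯ minor (i), D♯ diminished (ii°), E major (III), F♯ minor (iv), G♯ minor (v), A major (VI), B major (VII).
B♭ minor (harmonic minor) shares 0: none.
D minor (natural minor) shares 0: none.
F♯ minor (natural minor) shares 4: C♯m, E, F♯m, A.
The most common triads (4) are shared with F♯ minor.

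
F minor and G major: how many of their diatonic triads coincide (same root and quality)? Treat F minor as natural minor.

0

Diatonic triads of F minor (natural minor): Fm (i), Gdim (ii°), Ab (III), Bbm (iv), Cm (v), Db (VI), Eb (VII).
Diatonic triads of G major: G (I), Am (ii), Bm (iii), C (IV), D (V), Em (vi), F#dim (vii°).
No triad has the same root and quality in both keys.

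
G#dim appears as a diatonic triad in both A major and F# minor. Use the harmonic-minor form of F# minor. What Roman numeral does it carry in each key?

The scale of A major is A B C# D E F# G#; G# is degree 7, and the triad built there (G#-B-D) is diminished, so it is vii°.
The scale of F# minor (harmonic minor) is F# G# A B C# D E#; G# is degree 2, and the triad built there (G#-B-D) is diminished, so it is ii°.

vii° in A major; ii° in F# minor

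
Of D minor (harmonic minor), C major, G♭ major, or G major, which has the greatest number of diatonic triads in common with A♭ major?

Triads of A♭ major: A♭ (I), B♭m (ii), Cm (iii), D♭ (IV), E♭ (V), Fm (vi), Gdim (vii°).
D minor (harmonic minor) shares 0: none.
C major shares 0: none.
G♭ major shares 2: B♭m, D♭.
G major shares 0: none.
The most common triads (2) are shared with G♭ major.

G♭ major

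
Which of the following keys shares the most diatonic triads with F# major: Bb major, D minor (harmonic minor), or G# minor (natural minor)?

G# minor

Triads of F# major: F# (I), G#m (ii), A#m (iii), B (IV), C# (V), D#m (vi), E#dim (vii°).
Bb major shares 0: none.
D minor (harmonic minor) shares 0: none.
G# minor (natural minor) shares 4: F#, G#m, B, D#m.
The most common triads (4) are shared with G# minor.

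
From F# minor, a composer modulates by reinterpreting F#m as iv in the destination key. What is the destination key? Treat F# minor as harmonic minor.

C# minor

The numeral iv denotes a minor triad on scale degree 4. With F# on degree 4, the tonic of the new key is C#.
Degree 4 carries a minor triad in minor keys, so the destination is C# minor.
Check: the diatonic triads of C# minor (natural minor) are C#m (i), D#dim (ii°), E (III), F#m (iv), G#m (v), A (VI), B (VII) — F#m is indeed iv.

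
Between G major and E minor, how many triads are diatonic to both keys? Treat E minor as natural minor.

Diatonic triads of G major: G (I), Am (ii), Bm (iii), C (IV), D (V), Em (vi), F#dim (vii°).
Diatonic triads of E minor (natural minor): Em (i), F#dim (ii°), G (III), Am (iv), Bm (v), C (VI), D (VII).
Matching root and quality in both lists: G, Am, Bm, C, D, Em, F#dim.
That gives 7 common triads.

7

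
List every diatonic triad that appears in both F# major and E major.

G#m, B

Triads in F# major: F# (I), G#m (ii), A#m (iii), B (IV), C# (V), D#m (vi), E#dim (vii°).
Triads in E major: E (I), F#m (ii), G#m (iii), A (IV), B (V), C#m (vi), D#dim (vii°).
Shared triads with their functions: G#m (ii in F# major, iii in E major); B (IV in F# major, V in E major).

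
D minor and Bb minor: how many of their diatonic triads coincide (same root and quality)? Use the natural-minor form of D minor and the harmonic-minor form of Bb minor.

Diatonic triads of D minor (natural minor): D minor (i), E diminished (ii°), F major (III), G minor (iv), A minor (v), Bb major (VI), C major (VII).
Diatonic triads of Bb minor (harmonic minor): Bb minor (i), C diminished (ii°), Db augmented (III+), Eb minor (iv), F major (V), Gb major (VI), A diminished (vii°).
Matching root and quality in both lists: F major.
That gives 1 common triad.

1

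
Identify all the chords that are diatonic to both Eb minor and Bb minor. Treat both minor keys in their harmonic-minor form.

Ebm

Triads in Eb minor (harmonic minor): Ebm (i), Fdim (ii°), Gbaug (III+), Abm (iv), Bb (V), Cb (VI), Ddim (vii°).
Triads in Bb minor (harmonic minor): Bbm (i), Cdim (ii°), Dbaug (III+), Ebm (iv), F (V), Gb (VI), Adim (vii°).
Shared triads with their functions: Ebm (i in Eb minor, iv in Bb minor).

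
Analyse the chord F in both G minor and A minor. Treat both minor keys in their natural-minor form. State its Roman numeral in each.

The scale of G minor (natural minor) is G A Bb C D Eb F; F is degree 7, and the triad built there (F-A-C) is major, so it is VII.
The scale of A minor (natural minor) is A B C D E F G; F is degree 6, and the triad built there (F-A-C) is major, so it is VI.

VII in G minor; VI in A minor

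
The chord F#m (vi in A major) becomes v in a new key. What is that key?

B minor

The numeral v denotes a minor triad on scale degree 5. With F# on degree 5, the tonic of the new key is B.
Degree 5 carries a minor triad in natural-minor keys, so the destination is B minor.
Check: the diatonic triads of B minor (natural minor) are Bm (i), C#dim (ii°), D (III), Em (iv), F#m (v), G (VI), A (VII) — F#m is indeed v.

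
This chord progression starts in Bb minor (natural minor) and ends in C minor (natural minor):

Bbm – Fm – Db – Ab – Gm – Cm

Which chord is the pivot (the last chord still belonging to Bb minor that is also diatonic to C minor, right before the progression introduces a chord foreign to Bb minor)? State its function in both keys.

Ab — VII in Bb minor, VI in C minor

Chords diatonic to Bb minor: Bbm, Cdim, Db, Ebm, Fm, Gb, Ab.
Reading the progression, the first chord not in that set is Gm, so the modulation leaves Bb minor there.
The chord immediately before Gm is Ab, which is diatonic to both keys: VII in Bb minor and VI in C minor.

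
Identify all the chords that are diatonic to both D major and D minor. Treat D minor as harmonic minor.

Triads in D major: D (I), Em (ii), F♯m (iii), G (IV), A (V), Bm (vi), C♯dim (vii°).
Triads in D minor (harmonic minor): Dm (i), Edim (ii°), Faug (III+), Gm (iv), A (V), B♭ (VI), C♯dim (vii°).
Shared triads with their functions: A (V in D major, V in D minor); C♯dim (vii° in D major, vii° in D minor).

A, C♯dim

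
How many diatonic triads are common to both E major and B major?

4

Diatonic triads of E major: E major (I), F♯ minor (ii), G♯ minor (iii), A major (IV), B major (V), C♯ minor (vi), D♯ diminished (vii°).
Diatonic triads of B major: B major (I), C♯ minor (ii), D♯ minor (iii), E major (IV), F♯ major (V), G♯ minor (vi), A♯ diminished (vii°).
Matching root and quality in both lists: E major, G♯ minor, B major, C♯ minor.
That gives 4 common triads.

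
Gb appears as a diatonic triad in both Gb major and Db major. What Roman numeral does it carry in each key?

I in Gb major; IV in Db major

The scale of Gb major is Gb Ab Bb Cb Db Eb F; Gb is degree 1, and the triad built there (Gb-Bb-Db) is major, so it is I.
The scale of Db major is Db Eb F Gb Ab Bb C; Gb is degree 4, and the triad built there (Gb-Bb-Db) is major, so it is IV.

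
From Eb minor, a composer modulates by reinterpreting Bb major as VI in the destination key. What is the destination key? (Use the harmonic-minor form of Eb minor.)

The numeral VI denotes a major triad on scale degree 6. With Bb on degree 6, the tonic of the new key is D.
Degree 6 carries a major triad in minor keys, so the destination is D minor.
Check: the diatonic triads of D minor (natural minor) are Dm (i), Edim (ii°), F (III), Gm (iv), Am (v), Bb (VI), C (VII) — Bb major is indeed VI.

D minor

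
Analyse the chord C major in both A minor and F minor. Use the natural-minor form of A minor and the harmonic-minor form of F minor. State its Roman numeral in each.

III in A minor; V in F minor

The scale of A minor (natural minor) is A B C D E F G; C is degree 3, and the triad built there (C-E-G) is major, so it is III.
The scale of F minor (harmonic minor) is F G Ab Bb C Db E; C is degree 5, and the triad built there (C-E-G) is major, so it is V.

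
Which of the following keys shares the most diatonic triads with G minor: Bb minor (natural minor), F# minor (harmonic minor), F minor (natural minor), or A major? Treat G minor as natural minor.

F minor

Triads of G minor (natural minor): Gm (i), Adim (ii°), Bb (III), Cm (iv), Dm (v), Eb (VI), F (VII).
Bb minor (natural minor) shares 0: none.
F# minor (harmonic minor) shares 0: none.
F minor (natural minor) shares 2: Cm, Eb.
A major shares 0: none.
The most common triads (2) are shared with F minor.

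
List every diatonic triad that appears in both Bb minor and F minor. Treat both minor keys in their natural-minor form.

Triads in Bb minor (natural minor): Bbm (i), Cdim (ii°), Db (III), Ebm (iv), Fm (v), Gb (VI), Ab (VII).
Triads in F minor (natural minor): Fm (i), Gdim (ii°), Ab (III), Bbm (iv), Cm (v), Db (VI), Eb (VII).
Shared triads with their functions: Bbm (i in Bb minor, iv in F minor); Db (III in Bb minor, VI in F minor); Fm (v in Bb minor, i in F minor); Ab (VII in Bb minor, III in F minor).

Bbm, Db, Fm, Ab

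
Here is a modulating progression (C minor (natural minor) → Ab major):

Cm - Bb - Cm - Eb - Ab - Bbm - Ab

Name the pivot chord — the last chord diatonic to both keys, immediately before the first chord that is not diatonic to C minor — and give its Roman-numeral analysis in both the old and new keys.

Chords diatonic to C minor: Cm, Ddim, Eb, Fm, Gm, Ab, Bb.
Reading the progression, the first chord not in that set is Bbm, so the modulation leaves C minor there.
The chord immediately before Bbm is Ab, which is diatonic to both keys: VI in C minor and I in Ab major.

Ab — VI in C minor, I in Ab major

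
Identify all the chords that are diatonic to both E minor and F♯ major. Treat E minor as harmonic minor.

B

Triads in E minor (harmonic minor): E minor (i), F♯ diminished (ii°), G augmented (III+), A minor (iv), B major (V), C major (VI), D♯ diminished (vii°).
Triads in F♯ major: F♯ major (I), G♯ minor (ii), A♯ minor (iii), B major (IV), C♯ major (V), D♯ minor (vi), E♯ diminished (vii°).
Shared triads with their functions: B major (V in E minor, IV in F♯ major).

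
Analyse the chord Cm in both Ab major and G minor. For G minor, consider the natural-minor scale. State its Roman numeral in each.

iii in Ab major; iv in G minor

The scale of Ab major is Ab Bb C Db Eb F G; C is degree 3, and the triad built there (C-Eb-G) is minor, so it is iii.
The scale of G minor (natural minor) is G A Bb C D Eb F; C is degree 4, and the triad built there (C-Eb-G) is minor, so it is iv.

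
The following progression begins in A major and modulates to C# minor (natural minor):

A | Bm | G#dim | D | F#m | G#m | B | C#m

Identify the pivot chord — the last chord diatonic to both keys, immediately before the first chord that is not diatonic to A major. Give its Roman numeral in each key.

F#m — vi in A major, iv in C# minor

Chords diatonic to A major: A, Bm, C#m, D, E, F#m, G#dim.
Reading the progression, the first chord not in that set is G#m, so the modulation leaves A major there.
The chord immediately before G#m is F#m, which is diatonic to both keys: vi in A major and iv in C# minor.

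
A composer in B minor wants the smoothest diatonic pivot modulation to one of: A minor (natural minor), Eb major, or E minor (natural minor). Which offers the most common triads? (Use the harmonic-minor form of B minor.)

Triads of B minor (harmonic minor): Bm (i), C#dim (ii°), Daug (III+), Em (iv), F# (V), G (VI), A#dim (vii°).
A minor (natural minor) shares 2: Em, G.
Eb major shares 0: none.
E minor (natural minor) shares 3: Bm, Em, G.
The most common triads (3) are shared with E minor.

E minor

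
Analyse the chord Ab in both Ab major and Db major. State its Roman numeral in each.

The scale of Ab major is Ab Bb C Db Eb F G; Ab is degree 1, and the triad built there (Ab-C-Eb) is major, so it is I.
The scale of Db major is Db Eb F Gb Ab Bb C; Ab is degree 5, and the triad built there (Ab-C-Eb) is major, so it is V.

I in Ab major; V in Db major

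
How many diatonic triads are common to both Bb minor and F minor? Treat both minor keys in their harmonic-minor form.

1

Diatonic triads of Bb minor (harmonic minor): Bbm (i), Cdim (ii°), Dbaug (III+), Ebm (iv), F (V), Gb (VI), Adim (vii°).
Diatonic triads of F minor (harmonic minor): Fm (i), Gdim (ii°), Abaug (III+), Bbm (iv), C (V), Db (VI), Edim (vii°).
Matching root and quality in both lists: Bbm.
That gives 1 common triad.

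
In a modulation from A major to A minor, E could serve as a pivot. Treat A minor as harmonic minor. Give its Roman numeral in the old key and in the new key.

V in A major; V in A minor

The scale of A major is A B C♯ D E F♯ G♯; E is degree 5, and the triad built there (E-G♯-B) is major, so it is V.
The scale of A minor (harmonic minor) is A B C D E F G♯; E is degree 5, and the triad built there (E-G♯-B) is major, so it is V.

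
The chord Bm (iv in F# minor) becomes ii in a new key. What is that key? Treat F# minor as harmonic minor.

The numeral ii denotes a minor triad on scale degree 2. With B on degree 2, the tonic of the new key is A.
Degree 2 carries a minor triad in major keys, so the destination is A major.
Check: the diatonic triads of A major are A (I), Bm (ii), C#m (iii), D (IV), E (V), F#m (vi), G#dim (vii°) — Bm is indeed ii.

A major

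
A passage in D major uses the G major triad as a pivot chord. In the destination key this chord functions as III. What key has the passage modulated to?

E minor

The numeral III denotes a major triad on scale degree 3. With G on degree 3, the tonic of the new key is E.
Degree 3 carries a major triad in natural-minor keys, so the destination is E minor.
Check: the diatonic triads of E minor (natural minor) are Em (i), F#dim (ii°), G (III), Am (iv), Bm (v), C (VI), D (VII) — G major is indeed III.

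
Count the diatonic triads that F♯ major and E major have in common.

2

Diatonic triads of F♯ major: F♯ major (I), G♯ minor (ii), A♯ minor (iii), B major (IV), C♯ major (V), D♯ minor (vi), E♯ diminished (vii°).
Diatonic triads of E major: E major (I), F♯ minor (ii), G♯ minor (iii), A major (IV), B major (V), C♯ minor (vi), D♯ diminished (vii°).
Matching root and quality in both lists: G♯ minor, B major.
That gives 2 common triads.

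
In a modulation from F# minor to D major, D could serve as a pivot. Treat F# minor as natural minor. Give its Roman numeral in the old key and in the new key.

The scale of F# minor (natural minor) is F# G# A B C# D E; D is degree 6, and the triad built there (D-F#-A) is major, so it is VI.
The scale of D major is D E F# G A B C#; D is degree 1, and the triad built there (D-F#-A) is major, so it is I.

VI in F# minor; I in D major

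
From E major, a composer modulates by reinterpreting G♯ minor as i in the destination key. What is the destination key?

The numeral i denotes a minor triad on scale degree 1. With G♯ on degree 1, the tonic of the new key is G♯.
Degree 1 carries a minor triad in minor keys, so the destination is G♯ minor.
Check: the diatonic triads of G♯ minor (natural minor) are G♯m (i), A♯dim (ii°), B (III), C♯m (iv), D♯m (v), E (VI), F♯ (VII) — G♯ minor is indeed i.

G♯ minor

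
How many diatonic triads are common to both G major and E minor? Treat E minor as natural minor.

Diatonic triads of G major: G (I), Am (ii), Bm (iii), C (IV), D (V), Em (vi), F#dim (vii°).
Diatonic triads of E minor (natural minor): Em (i), F#dim (ii°), G (III), Am (iv), Bm (v), C (VI), D (VII).
Matching root and quality in both lists: G, Am, Bm, C, D, Em, F#dim.
That gives 7 common triads.

7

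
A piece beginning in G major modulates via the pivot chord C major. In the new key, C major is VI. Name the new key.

E minor

The numeral VI denotes a major triad on scale degree 6. With C on degree 6, the tonic of the new key is E.
Degree 6 carries a major triad in minor keys, so the destination is E minor.
Check: the diatonic triads of E minor (natural minor) are Em (i), F#dim (ii°), G (III), Am (iv), Bm (v), C (VI), D (VII) — C major is indeed VI.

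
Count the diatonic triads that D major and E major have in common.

Diatonic triads of D major: D major (I), E minor (ii), F# minor (iii), G major (IV), A major (V), B minor (vi), C# diminished (vii°).
Diatonic triads of E major: E major (I), F# minor (ii), G# minor (iii), A major (IV), B major (V), C# minor (vi), D# diminished (vii°).
Matching root and quality in both lists: F# minor, A major.
That gives 2 common triads.

2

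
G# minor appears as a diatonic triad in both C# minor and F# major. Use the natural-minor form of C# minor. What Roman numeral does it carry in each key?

v in C# minor; ii in F# major

The scale of C# minor (natural minor) is C# D# E F# G# A B; G# is degree 5, and the triad built there (G#-B-D#) is minor, so it is v.
The scale of F# major is F# G# A# B C# D# E#; G# is degree 2, and the triad built there (G#-B-D#) is minor, so it is ii.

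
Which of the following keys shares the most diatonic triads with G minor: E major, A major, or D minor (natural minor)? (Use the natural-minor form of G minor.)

Triads of G minor (natural minor): G minor (i), A diminished (ii°), B♭ major (III), C minor (iv), D minor (v), E♭ major (VI), F major (VII).
E major shares 0: none.
A major shares 0: none.
D minor (natural minor) shares 4: Gm, B♭, Dm, F.
The most common triads (4) are shared with D minor.

D minor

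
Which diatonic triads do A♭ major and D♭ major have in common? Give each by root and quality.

A♭, B♭m, D♭, Fm

Triads in A♭ major: A♭ (I), B♭m (ii), Cm (iii), D♭ (IV), E♭ (V), Fm (vi), Gdim (vii°).
Triads in D♭ major: D♭ (I), E♭m (ii), Fm (iii), G♭ (IV), A♭ (V), B♭m (vi), Cdim (vii°).
Shared triads with their functions: A♭ (I in A♭ major, V in D♭ major); B♭m (ii in A♭ major, vi in D♭ major); D♭ (IV in A♭ major, I in D♭ major); Fm (vi in A♭ major, iii in D♭ major).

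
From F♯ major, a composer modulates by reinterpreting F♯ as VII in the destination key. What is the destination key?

G♯ minor

The numeral VII denotes a major triad on scale degree 7. With F♯ on degree 7, the tonic of the new key is G♯.
Degree 7 carries a major triad in natural-minor keys, so the destination is G♯ minor.
Check: the diatonic triads of G♯ minor (natural minor) are G♯m (i), A♯dim (ii°), B (III), C♯m (iv), D♯m (v), E (VI), F♯ (VII) — F♯ is indeed VII.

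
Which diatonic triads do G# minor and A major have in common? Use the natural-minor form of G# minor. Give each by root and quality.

C#m, E

Triads in G# minor (natural minor): G# minor (i), A# diminished (ii°), B major (III), C# minor (iv), D# minor (v), E major (VI), F# major (VII).
Triads in A major: A major (I), B minor (ii), C# minor (iii), D major (IV), E major (V), F# minor (vi), G# diminished (vii°).
Shared triads with their functions: C# minor (iv in G# minor, iii in A major); E major (VI in G# minor, V in A major).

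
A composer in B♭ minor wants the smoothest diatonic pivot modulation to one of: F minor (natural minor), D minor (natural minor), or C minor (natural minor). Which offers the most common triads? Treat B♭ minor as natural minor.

Triads of B♭ minor (natural minor): B♭ minor (i), C diminished (ii°), D♭ major (III), E♭ minor (iv), F minor (v), G♭ major (VI), A♭ major (VII).
F minor (natural minor) shares 4: B♭m, D♭, Fm, A♭.
D minor (natural minor) shares 0: none.
C minor (natural minor) shares 2: Fm, A♭.
The most common triads (4) are shared with F minor.

F minor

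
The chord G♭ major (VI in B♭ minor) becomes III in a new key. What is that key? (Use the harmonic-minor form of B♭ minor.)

The numeral III denotes a major triad on scale degree 3. With G♭ on degree 3, the tonic of the new key is E♭.
Degree 3 carries a major triad in natural-minor keys, so the destination is E♭ minor.
Check: the diatonic triads of E♭ minor (natural minor) are E♭m (i), Fdim (ii°), G♭ (III), A♭m (iv), B♭m (v), C♭ (VI), D♭ (VII) — G♭ major is indeed III.

E♭ minor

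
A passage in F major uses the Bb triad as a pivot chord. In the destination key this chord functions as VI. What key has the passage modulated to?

D minor

The numeral VI denotes a major triad on scale degree 6. With Bb on degree 6, the tonic of the new key is D.
Degree 6 carries a major triad in minor keys, so the destination is D minor.
Check: the diatonic triads of D minor (natural minor) are Dm (i), Edim (ii°), F (III), Gm (iv), Am (v), Bb (VI), C (VII) — Bb is indeed VI.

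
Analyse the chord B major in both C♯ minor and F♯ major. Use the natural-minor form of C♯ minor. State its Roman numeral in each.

The scale of C♯ minor (natural minor) is C♯ D♯ E F♯ G♯ A B; B is degree 7, and the triad built there (B-D♯-F♯) is major, so it is VII.
The scale of F♯ major is F♯ G♯ A♯ B C♯ D♯ E♯; B is degree 4, and the triad built there (B-D♯-F♯) is major, so it is IV.

VII in C♯ minor; IV in F♯ major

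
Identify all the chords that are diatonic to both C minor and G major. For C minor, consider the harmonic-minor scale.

Triads in C minor (harmonic minor): Cm (i), Ddim (ii°), Ebaug (III+), Fm (iv), G (V), Ab (VI), Bdim (vii°).
Triads in G major: G (I), Am (ii), Bm (iii), C (IV), D (V), Em (vi), F#dim (vii°).
Shared triads with their functions: G (V in C minor, I in G major).

G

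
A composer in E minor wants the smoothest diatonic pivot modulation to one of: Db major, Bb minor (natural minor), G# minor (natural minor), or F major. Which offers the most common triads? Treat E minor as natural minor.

F major

Triads of E minor (natural minor): Em (i), F#dim (ii°), G (III), Am (iv), Bm (v), C (VI), D (VII).
Db major shares 0: none.
Bb minor (natural minor) shares 0: none.
G# minor (natural minor) shares 0: none.
F major shares 2: Am, C.
The most common triads (2) are shared with F major.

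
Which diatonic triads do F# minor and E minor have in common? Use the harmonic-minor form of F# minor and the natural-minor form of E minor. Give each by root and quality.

Bm, D

Triads in F# minor (harmonic minor): F#m (i), G#dim (ii°), Aaug (III+), Bm (iv), C# (V), D (VI), E#dim (vii°).
Triads in E minor (natural minor): Em (i), F#dim (ii°), G (III), Am (iv), Bm (v), C (VI), D (VII).
Shared triads with their functions: Bm (iv in F# minor, v in E minor); D (VI in F# minor, VII in E minor).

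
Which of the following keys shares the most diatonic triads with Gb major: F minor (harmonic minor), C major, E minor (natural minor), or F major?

Triads of Gb major: Gb (I), Abm (ii), Bbm (iii), Cb (IV), Db (V), Ebm (vi), Fdim (vii°).
F minor (harmonic minor) shares 2: Bbm, Db.
C major shares 0: none.
E minor (natural minor) shares 0: none.
F major shares 0: none.
The most common triads (2) are shared with F minor.

F minor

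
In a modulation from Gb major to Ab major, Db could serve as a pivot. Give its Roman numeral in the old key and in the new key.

V in Gb major; IV in Ab major

The scale of Gb major is Gb Ab Bb Cb Db Eb F; Db is degree 5, and the triad built there (Db-F-Ab) is major, so it is V.
The scale of Ab major is Ab Bb C Db Eb F G; Db is degree 4, and the triad built there (Db-F-Ab) is major, so it is IV.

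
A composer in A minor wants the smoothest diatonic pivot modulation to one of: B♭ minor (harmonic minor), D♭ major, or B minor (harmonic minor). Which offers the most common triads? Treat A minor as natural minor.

B minor

Triads of A minor (natural minor): A minor (i), B diminished (ii°), C major (III), D minor (iv), E minor (v), F major (VI), G major (VII).
B♭ minor (harmonic minor) shares 1: F.
D♭ major shares 0: none.
B minor (harmonic minor) shares 2: Em, G.
The most common triads (2) are shared with B minor.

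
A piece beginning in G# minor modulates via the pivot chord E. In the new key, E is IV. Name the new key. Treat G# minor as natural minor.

B major

The numeral IV denotes a major triad on scale degree 4. With E on degree 4, the tonic of the new key is B.
Degree 4 carries a major triad in major keys, so the destination is B major.
Check: the diatonic triads of B major are B (I), C#m (ii), D#m (iii), E (IV), F# (V), G#m (vi), A#dim (vii°) — E is indeed IV.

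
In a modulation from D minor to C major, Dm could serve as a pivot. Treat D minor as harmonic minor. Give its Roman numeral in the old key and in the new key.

i in D minor; ii in C major

The scale of D minor (harmonic minor) is D E F G A Bb C#; D is degree 1, and the triad built there (D-F-A) is minor, so it is i.
The scale of C major is C D E F G A B; D is degree 2, and the triad built there (D-F-A) is minor, so it is ii.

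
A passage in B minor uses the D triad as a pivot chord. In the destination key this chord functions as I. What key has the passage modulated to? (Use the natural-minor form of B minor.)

The numeral I denotes a major triad on scale degree 1. With D on degree 1, the tonic of the new key is D.
Degree 1 carries a major triad in major keys, so the destination is D major.
Check: the diatonic triads of D major are D (I), Em (ii), F#m (iii), G (IV), A (V), Bm (vi), C#dim (vii°) — D is indeed I.

D major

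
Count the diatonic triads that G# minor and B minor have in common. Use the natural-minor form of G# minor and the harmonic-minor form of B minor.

2

Diatonic triads of G# minor (natural minor): G#m (i), A#dim (ii°), B (III), C#m (iv), D#m (v), E (VI), F# (VII).
Diatonic triads of B minor (harmonic minor): Bm (i), C#dim (ii°), Daug (III+), Em (iv), F# (V), G (VI), A#dim (vii°).
Matching root and quality in both lists: A#dim, F#.
That gives 2 common triads.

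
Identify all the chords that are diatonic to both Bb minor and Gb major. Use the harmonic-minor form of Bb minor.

Triads in Bb minor (harmonic minor): Bbm (i), Cdim (ii°), Dbaug (III+), Ebm (iv), F (V), Gb (VI), Adim (vii°).
Triads in Gb major: Gb (I), Abm (ii), Bbm (iii), Cb (IV), Db (V), Ebm (vi), Fdim (vii°).
Shared triads with their functions: Bbm (i in Bb minor, iii in Gb major); Ebm (iv in Bb minor, vi in Gb major); Gb (VI in Bb minor, I in Gb major).

Bbm, Ebm, Gb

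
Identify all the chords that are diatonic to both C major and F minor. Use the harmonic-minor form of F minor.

C

Triads in C major: C (I), Dm (ii), Em (iii), F (IV), G (V), Am (vi), Bdim (vii°).
Triads in F minor (harmonic minor): Fm (i), Gdim (ii°), Abaug (III+), Bbm (iv), C (V), Db (VI), Edim (vii°).
Shared triads with their functions: C (I in C major, V in F minor).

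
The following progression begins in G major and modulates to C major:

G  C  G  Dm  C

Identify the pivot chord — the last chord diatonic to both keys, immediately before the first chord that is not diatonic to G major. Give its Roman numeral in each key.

G — I in G major, V in C major

Chords diatonic to G major: G, Am, Bm, C, D, Em, F#dim.
Reading the progression, the first chord not in that set is Dm, so the modulation leaves G major there.
The chord immediately before Dm is G, which is diatonic to both keys: I in G major and V in C major.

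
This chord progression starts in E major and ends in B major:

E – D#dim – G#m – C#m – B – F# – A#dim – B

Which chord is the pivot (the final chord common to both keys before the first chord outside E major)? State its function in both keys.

Chords diatonic to E major: E, F#m, G#m, A, B, C#m, D#dim.
Reading the progression, the first chord not in that set is F#, so the modulation leaves E major there.
The chord immediately before F# is B, which is diatonic to both keys: V in E major and I in B major.

B — V in E major, I in B major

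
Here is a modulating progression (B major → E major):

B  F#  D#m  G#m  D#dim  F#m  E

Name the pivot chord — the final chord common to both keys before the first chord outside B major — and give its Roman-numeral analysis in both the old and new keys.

G#m — vi in B major, iii in E major

Chords diatonic to B major: B, C#m, D#m, E, F#, G#m, A#dim.
Reading the progression, the first chord not in that set is D#dim, so the modulation leaves B major there.
The chord immediately before D#dim is G#m, which is diatonic to both keys: vi in B major and iii in E major.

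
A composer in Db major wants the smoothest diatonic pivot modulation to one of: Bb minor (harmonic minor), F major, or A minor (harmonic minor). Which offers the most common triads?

Bb minor

Triads of Db major: Db major (I), Eb minor (ii), F minor (iii), Gb major (IV), Ab major (V), Bb minor (vi), C diminished (vii°).
Bb minor (harmonic minor) shares 4: Ebm, Gb, Bbm, Cdim.
F major shares 0: none.
A minor (harmonic minor) shares 0: none.
The most common triads (4) are shared with Bb minor.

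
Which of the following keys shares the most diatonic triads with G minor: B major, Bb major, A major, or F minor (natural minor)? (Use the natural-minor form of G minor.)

Triads of G minor (natural minor): Gm (i), Adim (ii°), Bb (III), Cm (iv), Dm (v), Eb (VI), F (VII).
B major shares 0: none.
Bb major shares 7: Gm, Adim, Bb, Cm, Dm, Eb, F.
A major shares 0: none.
F minor (natural minor) shares 2: Cm, Eb.
The most common triads (7) are shared with Bb major.

Bb major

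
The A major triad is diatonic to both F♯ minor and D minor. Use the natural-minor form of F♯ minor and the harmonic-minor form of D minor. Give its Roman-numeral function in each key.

III in F♯ minor; V in D minor

The scale of F♯ minor (natural minor) is F♯ G♯ A B C♯ D E; A is degree 3, and the triad built there (A-C♯-E) is major, so it is III.
The scale of D minor (harmonic minor) is D E F G A B♭ C♯; A is degree 5, and the triad built there (A-C♯-E) is major, so it is V.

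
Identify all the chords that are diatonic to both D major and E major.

F#m, A

Triads in D major: D major (I), E minor (ii), F# minor (iii), G major (IV), A major (V), B minor (vi), C# diminished (vii°).
Triads in E major: E major (I), F# minor (ii), G# minor (iii), A major (IV), B major (V), C# minor (vi), D# diminished (vii°).
Shared triads with their functions: F# minor (iii in D major, ii in E major); A major (V in D major, IV in E major).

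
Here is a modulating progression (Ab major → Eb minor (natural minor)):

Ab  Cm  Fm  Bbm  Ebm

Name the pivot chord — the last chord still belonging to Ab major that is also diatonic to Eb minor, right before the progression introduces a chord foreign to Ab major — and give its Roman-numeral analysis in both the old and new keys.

Chords diatonic to Ab major: Ab, Bbm, Cm, Db, Eb, Fm, Gdim.
Reading the progression, the first chord not in that set is Ebm, so the modulation leaves Ab major there.
The chord immediately before Ebm is Bbm, which is diatonic to both keys: ii in Ab major and v in Eb minor.

Bbm — ii in Ab major, v in Eb minor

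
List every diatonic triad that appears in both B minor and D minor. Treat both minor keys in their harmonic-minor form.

Triads in B minor (harmonic minor): Bm (i), C#dim (ii°), Daug (III+), Em (iv), F# (V), G (VI), A#dim (vii°).
Triads in D minor (harmonic minor): Dm (i), Edim (ii°), Faug (III+), Gm (iv), A (V), Bb (VI), C#dim (vii°).
Shared triads with their functions: C#dim (ii° in B minor, vii° in D minor).

C#dim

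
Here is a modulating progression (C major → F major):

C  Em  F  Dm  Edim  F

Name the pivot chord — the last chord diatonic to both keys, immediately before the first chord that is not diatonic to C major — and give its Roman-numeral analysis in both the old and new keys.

Dm — ii in C major, vi in F major

Chords diatonic to C major: C, Dm, Em, F, G, Am, Bdim.
Reading the progression, the first chord not in that set is Edim, so the modulation leaves C major there.
The chord immediately before Edim is Dm, which is diatonic to both keys: ii in C major and vi in F major.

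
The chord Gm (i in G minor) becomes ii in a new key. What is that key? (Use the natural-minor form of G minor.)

The numeral ii denotes a minor triad on scale degree 2. With G on degree 2, the tonic of the new key is F.
Degree 2 carries a minor triad in major keys, so the destination is F major.
Check: the diatonic triads of F major are F (I), Gm (ii), Am (iii), Bb (IV), C (V), Dm (vi), Edim (vii°) — Gm is indeed ii.

F major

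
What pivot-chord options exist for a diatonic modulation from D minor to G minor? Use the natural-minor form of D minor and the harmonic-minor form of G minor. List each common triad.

Triads in D minor (natural minor): Dm (i), Edim (ii°), F (III), Gm (iv), Am (v), Bb (VI), C (VII).
Triads in G minor (harmonic minor): Gm (i), Adim (ii°), Bbaug (III+), Cm (iv), D (V), Eb (VI), F#dim (vii°).
Shared triads with their functions: Gm (iv in D minor, i in G minor).

Gm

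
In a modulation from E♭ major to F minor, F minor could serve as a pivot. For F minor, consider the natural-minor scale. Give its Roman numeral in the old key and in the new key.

The scale of E♭ major is E♭ F G A♭ B♭ C D; F is degree 2, and the triad built there (F-A♭-C) is minor, so it is ii.
The scale of F minor (natural minor) is F G A♭ B♭ C D♭ E♭; F is degree 1, and the triad built there (F-A♭-C) is minor, so it is i.

ii in E♭ major; i in F minor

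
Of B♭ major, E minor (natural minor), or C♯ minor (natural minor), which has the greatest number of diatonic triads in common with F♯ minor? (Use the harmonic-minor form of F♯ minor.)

E minor

Triads of F♯ minor (harmonic minor): F♯m (i), G♯dim (ii°), Aaug (III+), Bm (iv), C♯ (V), D (VI), E♯dim (vii°).
B♭ major shares 0: none.
E minor (natural minor) shares 2: Bm, D.
C♯ minor (natural minor) shares 1: F♯m.
The most common triads (2) are shared with E minor.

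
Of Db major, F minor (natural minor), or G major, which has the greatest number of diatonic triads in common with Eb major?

Triads of Eb major: Eb (I), Fm (ii), Gm (iii), Ab (IV), Bb (V), Cm (vi), Ddim (vii°).
Db major shares 2: Fm, Ab.
F minor (natural minor) shares 4: Eb, Fm, Ab, Cm.
G major shares 0: none.
The most common triads (4) are shared with F minor.

F minor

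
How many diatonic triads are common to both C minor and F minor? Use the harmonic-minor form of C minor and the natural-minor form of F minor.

Diatonic triads of C minor (harmonic minor): C minor (i), D diminished (ii°), Eb augmented (III+), F minor (iv), G major (V), Ab major (VI), B diminished (vii°).
Diatonic triads of F minor (natural minor): F minor (i), G diminished (ii°), Ab major (III), Bb minor (iv), C minor (v), Db major (VI), Eb major (VII).
Matching root and quality in both lists: C minor, F minor, Ab major.
That gives 3 common triads.

3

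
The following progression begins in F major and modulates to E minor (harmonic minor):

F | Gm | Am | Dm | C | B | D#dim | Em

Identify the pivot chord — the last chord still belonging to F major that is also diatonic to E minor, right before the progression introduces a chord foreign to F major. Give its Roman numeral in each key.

C — V in F major, VI in E minor

Chords diatonic to F major: F, Gm, Am, Bb, C, Dm, Edim.
Reading the progression, the first chord not in that set is B, so the modulation leaves F major there.
The chord immediately before B is C, which is diatonic to both keys: V in F major and VI in E minor.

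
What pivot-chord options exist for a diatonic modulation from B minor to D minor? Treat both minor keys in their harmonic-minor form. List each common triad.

Triads in B minor (harmonic minor): Bm (i), C♯dim (ii°), Daug (III+), Em (iv), F♯ (V), G (VI), A♯dim (vii°).
Triads in D minor (harmonic minor): Dm (i), Edim (ii°), Faug (III+), Gm (iv), A (V), B♭ (VI), C♯dim (vii°).
Shared triads with their functions: C♯dim (ii° in B minor, vii° in D minor).

C♯dim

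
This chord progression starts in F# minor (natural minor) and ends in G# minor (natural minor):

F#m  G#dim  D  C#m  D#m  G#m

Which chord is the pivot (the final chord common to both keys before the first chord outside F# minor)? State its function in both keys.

Chords diatonic to F# minor: F#m, G#dim, A, Bm, C#m, D, E.
Reading the progression, the first chord not in that set is D#m, so the modulation leaves F# minor there.
The chord immediately before D#m is C#m, which is diatonic to both keys: v in F# minor and iv in G# minor.

C#m — v in F# minor, iv in G# minor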